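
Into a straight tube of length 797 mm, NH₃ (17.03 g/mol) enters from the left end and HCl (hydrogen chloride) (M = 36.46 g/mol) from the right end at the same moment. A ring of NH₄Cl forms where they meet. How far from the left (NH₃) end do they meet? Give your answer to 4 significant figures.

In equal time, each gas travels a distance ∝ its rate ∝ 1/√M, so d_NH₃/d_HCl = √(M_HCl/M_NH₃) = √(36.46/17.03) = 1.463.
With d_NH₃ + d_HCl = 797 mm, d_HCl = 797/(1 + 1.463) = 323.6 mm.
d_NH₃ = 797 − 323.6 = 473.4 mm.

473.4 mm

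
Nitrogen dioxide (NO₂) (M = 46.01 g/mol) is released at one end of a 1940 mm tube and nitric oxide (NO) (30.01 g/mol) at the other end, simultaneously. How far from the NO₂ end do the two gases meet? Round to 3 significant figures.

Graham's law gives d_NO₂/d_NO = rate_NO₂/rate_NO = √(M_NO/M_NO₂) = √(30.01/46.01) = 0.8076.
With d_NO₂ + d_NO = 1940 mm, d_NO = 1940/(1 + 0.8076) = 1073 mm.
d_NO₂ = 1940 − 1073 = 867 mm.

867 mm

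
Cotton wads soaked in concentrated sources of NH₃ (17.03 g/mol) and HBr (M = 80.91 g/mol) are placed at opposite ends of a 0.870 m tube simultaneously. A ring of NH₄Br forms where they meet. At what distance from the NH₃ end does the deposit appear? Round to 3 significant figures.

0.596 m

The fronts meet when d_NH₃ + d_HBr = L with d_NH₃/d_HBr = √(M_HBr/M_NH₃) (Graham's law). Here √(M_HBr/M_NH₃) = √(80.91/17.03) = 2.180.
With d_NH₃ + d_HBr = 0.870 m, d_HBr = 0.870/(1 + 2.180) = 0.2736 m.
d_NH₃ = 0.870 − 0.2736 = 0.596 m.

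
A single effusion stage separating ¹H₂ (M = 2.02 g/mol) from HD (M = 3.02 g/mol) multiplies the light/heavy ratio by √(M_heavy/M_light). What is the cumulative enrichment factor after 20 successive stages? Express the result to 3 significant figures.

55.8

The single-stage factor is √(M_heavy/M_light), so 20 stages give [√(3.02/2.02)]^20 = (3.02/2.02)^(20/2).
= 1.49505^10 = 55.8.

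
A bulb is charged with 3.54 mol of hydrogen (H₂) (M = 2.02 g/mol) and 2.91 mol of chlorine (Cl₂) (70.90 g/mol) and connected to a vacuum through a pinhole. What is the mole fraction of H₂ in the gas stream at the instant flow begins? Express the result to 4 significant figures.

Rate_i ∝ x_i/√M_i (Graham's law weighted by mole fraction), so the effusate composition follows n_i/√M_i.
x_H₂(eff) = (n_H₂/√M_H₂) / (n_H₂/√M_H₂ + n_Cl₂/√M_Cl₂)
= (3.54/√2.02) / (3.54/√2.02 + 2.91/√70.90) = 2.491/(2.491 + 0.3456) = 0.8782.

0.8782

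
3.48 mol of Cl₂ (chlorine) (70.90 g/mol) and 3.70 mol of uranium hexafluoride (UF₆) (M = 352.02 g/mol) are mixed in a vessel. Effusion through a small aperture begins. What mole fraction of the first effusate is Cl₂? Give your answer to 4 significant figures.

Effusion rate of each component ∝ n_i/√M_i (partial pressure × 1/√M).
x_Cl₂(eff) = (n_Cl₂/√M_Cl₂) / (n_Cl₂/√M_Cl₂ + n_UF₆/√M_UF₆)
= (3.48/√70.90) / (3.48/√70.90 + 3.70/√352.02) = 0.4133/(0.4133 + 0.1972) = 0.6770.

0.6770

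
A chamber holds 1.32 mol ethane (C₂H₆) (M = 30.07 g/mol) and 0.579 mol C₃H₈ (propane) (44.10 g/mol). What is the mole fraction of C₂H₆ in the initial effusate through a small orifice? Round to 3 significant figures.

0.734

Effusion rate of each component ∝ n_i/√M_i (partial pressure × 1/√M).
Mole fraction of C₂H₆ in the effusate = (n_C₂H₆/√M_C₂H₆) / (n_C₂H₆/√M_C₂H₆ + n_C₃H₈/√M_C₃H₈)
= (1.32/√30.07) / (1.32/√30.07 + 0.579/√44.10) = 0.2407/(0.2407 + 0.08719) = 0.734.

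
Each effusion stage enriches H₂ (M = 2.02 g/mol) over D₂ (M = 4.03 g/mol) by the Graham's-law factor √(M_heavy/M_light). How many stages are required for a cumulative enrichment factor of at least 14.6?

Per stage α = (4.03/2.02)^(1/2) = 1.99505^0.5, giving ln α = 0.3453.
Need α^N ≥ 14.6 ⇒ N ≥ ln(14.6) / ln α = 2.681 / 0.3453 = 7.76.
Minimum whole number of stages: N = 8.

8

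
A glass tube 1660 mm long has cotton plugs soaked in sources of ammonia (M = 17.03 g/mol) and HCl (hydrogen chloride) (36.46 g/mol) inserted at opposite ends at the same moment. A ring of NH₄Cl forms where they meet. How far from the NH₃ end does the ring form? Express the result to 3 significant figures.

In equal time, each gas travels a distance ∝ its rate ∝ 1/√M, so d_NH₃/d_HCl = √(M_HCl/M_NH₃) = √(36.46/17.03) = 1.463.
With d_NH₃ + d_HCl = 1660 mm, d_HCl = 1660/(1 + 1.463) = 673.9 mm.
d_NH₃ = 1660 − 673.9 = 986 mm.

986 mm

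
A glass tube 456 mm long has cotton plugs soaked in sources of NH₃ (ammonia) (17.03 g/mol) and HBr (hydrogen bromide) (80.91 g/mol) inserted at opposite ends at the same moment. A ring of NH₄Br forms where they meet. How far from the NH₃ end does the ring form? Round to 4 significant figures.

312.6 mm

Graham's law gives d_NH₃/d_HBr = rate_NH₃/rate_HBr = √(M_HBr/M_NH₃) = √(80.91/17.03) = 2.180.
With d_NH₃ + d_HBr = 456 mm, d_HBr = 456/(1 + 2.180) = 143.4 mm.
d_NH₃ = 456 − 143.4 = 312.6 mm.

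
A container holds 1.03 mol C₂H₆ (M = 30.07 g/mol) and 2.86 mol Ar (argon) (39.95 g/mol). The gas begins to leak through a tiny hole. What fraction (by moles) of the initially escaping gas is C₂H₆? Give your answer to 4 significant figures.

The effusion rate of species i is ∝ p_i/√M_i ∝ n_i/√M_i.
Mole fraction of C₂H₆ in the effusate = (n_C₂H₆/√M_C₂H₆) / (n_C₂H₆/√M_C₂H₆ + n_Ar/√M_Ar)
= (1.03/√30.07) / (1.03/√30.07 + 2.86/√39.95) = 0.1878/(0.1878 + 0.4525) = 0.2933.

0.2933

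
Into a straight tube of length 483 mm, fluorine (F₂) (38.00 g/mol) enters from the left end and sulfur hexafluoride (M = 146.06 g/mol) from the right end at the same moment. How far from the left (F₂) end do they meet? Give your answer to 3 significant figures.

Graham's law gives d_F₂/d_SF₆ = rate_F₂/rate_SF₆ = √(M_SF₆/M_F₂) = √(146.06/38.00) = 1.961.
With d_F₂ + d_SF₆ = 483 mm, d_SF₆ = 483/(1 + 1.961) = 163.1 mm.
d_F₂ = 483 − 163.1 = 320 mm.

320 mm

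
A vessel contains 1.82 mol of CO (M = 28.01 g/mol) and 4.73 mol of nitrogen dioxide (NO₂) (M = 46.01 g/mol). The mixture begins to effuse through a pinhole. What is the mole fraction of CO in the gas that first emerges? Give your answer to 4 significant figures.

0.3303

Rate_i ∝ x_i/√M_i (Graham's law weighted by mole fraction), so the effusate composition follows n_i/√M_i.
Mole fraction of CO in the effusate = (n_CO/√M_CO) / (n_CO/√M_CO + n_NO₂/√M_NO₂)
= (1.82/√28.01) / (1.82/√28.01 + 4.73/√46.01) = 0.3439/(0.3439 + 0.6973) = 0.3303.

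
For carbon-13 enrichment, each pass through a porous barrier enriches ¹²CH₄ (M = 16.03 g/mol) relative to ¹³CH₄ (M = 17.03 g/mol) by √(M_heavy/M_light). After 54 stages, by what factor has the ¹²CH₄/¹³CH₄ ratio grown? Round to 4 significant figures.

After 54 stages the ratio has grown by (√(17.03/16.03))^54 = (17.03/16.03)^(54/2).
= 1.06238^27 = 5.124.

5.124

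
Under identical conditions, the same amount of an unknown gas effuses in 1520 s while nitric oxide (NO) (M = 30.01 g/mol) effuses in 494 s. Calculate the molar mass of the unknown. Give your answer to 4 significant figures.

By Graham's law, t_X/t_NO = √(M_X/M_NO).
1520/494 = 3.077 = √(M_X/30.01)
M_X = 30.01 × 3.077² = 30.01 × 9.467 = 284.1 g/mol

284.1 g/mol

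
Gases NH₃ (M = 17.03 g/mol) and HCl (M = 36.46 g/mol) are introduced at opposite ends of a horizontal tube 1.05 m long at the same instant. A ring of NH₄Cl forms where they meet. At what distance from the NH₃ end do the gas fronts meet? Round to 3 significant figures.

0.624 m

Graham's law gives d_NH₃/d_HCl = rate_NH₃/rate_HCl = √(M_HCl/M_NH₃) = √(36.46/17.03) = 1.463.
With d_NH₃ + d_HCl = 1.05 m, d_HCl = 1.05/(1 + 1.463) = 0.4263 m.
d_NH₃ = 1.05 − 0.4263 = 0.624 m.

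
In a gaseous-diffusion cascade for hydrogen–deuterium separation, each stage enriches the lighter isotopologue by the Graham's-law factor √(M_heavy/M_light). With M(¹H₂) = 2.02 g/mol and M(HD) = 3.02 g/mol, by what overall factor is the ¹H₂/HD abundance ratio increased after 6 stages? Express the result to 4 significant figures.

After 6 stages the ratio has grown by (√(3.02/2.02))^6 = (3.02/2.02)^(6/2).
= 1.49505^3 = 3.342.

3.342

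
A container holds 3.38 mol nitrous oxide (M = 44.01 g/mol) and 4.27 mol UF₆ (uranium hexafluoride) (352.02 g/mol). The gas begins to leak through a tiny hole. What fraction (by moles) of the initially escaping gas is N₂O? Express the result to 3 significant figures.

0.691

Rate_i ∝ x_i/√M_i (Graham's law weighted by mole fraction), so the effusate composition follows n_i/√M_i.
Mole fraction of N₂O in the effusate = (n_N₂O/√M_N₂O) / (n_N₂O/√M_N₂O + n_UF₆/√M_UF₆)
= (3.38/√44.01) / (3.38/√44.01 + 4.27/√352.02) = 0.5095/(0.5095 + 0.2276) = 0.691.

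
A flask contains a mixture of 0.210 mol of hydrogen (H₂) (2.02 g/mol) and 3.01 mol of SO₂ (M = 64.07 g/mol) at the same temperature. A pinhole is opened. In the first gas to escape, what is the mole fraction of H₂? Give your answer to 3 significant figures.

0.282

Rate_i ∝ x_i/√M_i (Graham's law weighted by mole fraction), so the effusate composition follows n_i/√M_i.
Mole fraction of H₂ in the effusate = (n_H₂/√M_H₂) / (n_H₂/√M_H₂ + n_SO₂/√M_SO₂)
= (0.210/√2.02) / (0.210/√2.02 + 3.01/√64.07) = 0.1478/(0.1478 + 0.3760) = 0.282.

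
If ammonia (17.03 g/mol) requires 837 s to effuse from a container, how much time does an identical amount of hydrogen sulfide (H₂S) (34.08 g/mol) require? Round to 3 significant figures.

1180 s

Since effusion rate ∝ 1/√M, t_H₂S/t_NH₃ = √(M_H₂S/M_NH₃) = √(34.08/17.03) = √2.001 = 1.415.
So the time for H₂S is 837 × 1.415 = 1180 s.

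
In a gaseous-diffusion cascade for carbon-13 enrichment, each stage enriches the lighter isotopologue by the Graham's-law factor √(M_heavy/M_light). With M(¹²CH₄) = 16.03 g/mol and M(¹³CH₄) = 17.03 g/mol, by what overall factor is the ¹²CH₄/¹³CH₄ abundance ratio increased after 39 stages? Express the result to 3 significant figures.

3.25

Overall factor = α^39 with α = √(17.03/16.03), i.e. (17.03/16.03)^(39/2).
= 1.06238^(39/2) = 3.25.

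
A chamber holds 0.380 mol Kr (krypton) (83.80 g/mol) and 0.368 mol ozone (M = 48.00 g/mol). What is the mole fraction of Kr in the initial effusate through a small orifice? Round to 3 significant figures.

Effusion rate of each component ∝ n_i/√M_i (partial pressure × 1/√M).
x_Kr(eff) = (n_Kr/√M_Kr) / (n_Kr/√M_Kr + n_O₃/√M_O₃)
= (0.380/√83.80) / (0.380/√83.80 + 0.368/√48.00) = 0.04151/(0.04151 + 0.05312) = 0.439.

0.439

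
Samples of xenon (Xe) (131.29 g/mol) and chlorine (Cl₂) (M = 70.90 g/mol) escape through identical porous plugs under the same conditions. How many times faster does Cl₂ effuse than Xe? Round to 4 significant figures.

1.361

Using Graham's law: rate_Cl₂/rate_Xe = √(M_Xe/M_Cl₂) = √(131.29/70.90) = √1.852 = 1.361.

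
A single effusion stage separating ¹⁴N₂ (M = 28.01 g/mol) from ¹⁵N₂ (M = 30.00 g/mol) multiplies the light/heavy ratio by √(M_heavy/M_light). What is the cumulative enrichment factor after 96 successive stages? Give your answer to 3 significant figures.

The single-stage factor is √(M_heavy/M_light), so 96 stages give [√(30.00/28.01)]^96 = (30.00/28.01)^(96/2).
= 1.07105^48 = 27.0.

27.0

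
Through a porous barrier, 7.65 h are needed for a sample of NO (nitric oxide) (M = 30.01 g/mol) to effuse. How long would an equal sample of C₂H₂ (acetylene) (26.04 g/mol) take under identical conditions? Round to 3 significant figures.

Using Graham's law: t_C₂H₂/t_NO = √(M_C₂H₂/M_NO) = √(26.04/30.01) = √0.8677 = 0.9315.
So the time for C₂H₂ is 7.65 × 0.9315 = 7.13 h.

7.13 h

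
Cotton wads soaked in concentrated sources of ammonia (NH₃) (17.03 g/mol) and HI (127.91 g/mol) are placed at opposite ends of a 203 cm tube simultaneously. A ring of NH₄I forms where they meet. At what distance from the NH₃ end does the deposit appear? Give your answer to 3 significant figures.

149 cm

In equal time, each gas travels a distance ∝ its rate ∝ 1/√M, so d_NH₃/d_HI = √(M_HI/M_NH₃) = √(127.91/17.03) = 2.741.
With d_NH₃ + d_HI = 203 cm, d_HI = 203/(1 + 2.741) = 54.27 cm.
d_NH₃ = 203 − 54.27 = 149 cm.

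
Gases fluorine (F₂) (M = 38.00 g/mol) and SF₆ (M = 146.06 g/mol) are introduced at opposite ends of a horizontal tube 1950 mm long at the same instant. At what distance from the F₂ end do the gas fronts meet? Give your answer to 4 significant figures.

1291 mm

In equal time, each gas travels a distance ∝ its rate ∝ 1/√M, so d_F₂/d_SF₆ = √(M_SF₆/M_F₂) = √(146.06/38.00) = 1.961.
With d_F₂ + d_SF₆ = 1950 mm, d_SF₆ = 1950/(1 + 1.961) = 658.7 mm.
d_F₂ = 1950 − 658.7 = 1291 mm.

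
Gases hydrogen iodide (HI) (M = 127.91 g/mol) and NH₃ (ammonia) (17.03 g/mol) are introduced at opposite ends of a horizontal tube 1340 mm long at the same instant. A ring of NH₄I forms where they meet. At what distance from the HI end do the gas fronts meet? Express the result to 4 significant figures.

Distances travelled in equal time are proportional to diffusion rates, so d_HI/d_NH₃ = √(M_NH₃/M_HI) = √(17.03/127.91) = 0.3649.
With d_HI + d_NH₃ = 1340 mm, d_NH₃ = 1340/(1 + 0.3649) = 981.8 mm.
d_HI = 1340 − 981.8 = 358.2 mm.

358.2 mm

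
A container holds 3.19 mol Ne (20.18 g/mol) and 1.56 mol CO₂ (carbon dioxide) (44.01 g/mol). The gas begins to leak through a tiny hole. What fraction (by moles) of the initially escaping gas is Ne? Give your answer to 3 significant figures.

Rate_i ∝ x_i/√M_i (Graham's law weighted by mole fraction), so the effusate composition follows n_i/√M_i.
So x_Ne in the escaping gas = (n_Ne/√M_Ne) / Σ(n_i/√M_i)
= (3.19/√20.18) / (3.19/√20.18 + 1.56/√44.01) = 0.7101/(0.7101 + 0.2352) = 0.751.

0.751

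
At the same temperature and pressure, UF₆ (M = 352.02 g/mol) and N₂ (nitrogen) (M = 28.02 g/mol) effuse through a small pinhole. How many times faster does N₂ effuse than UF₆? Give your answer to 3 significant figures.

Since effusion rate ∝ 1/√M, rate_N₂/rate_UF₆ = √(M_UF₆/M_N₂) = √(352.02/28.02) = √12.56 = 3.54.

3.54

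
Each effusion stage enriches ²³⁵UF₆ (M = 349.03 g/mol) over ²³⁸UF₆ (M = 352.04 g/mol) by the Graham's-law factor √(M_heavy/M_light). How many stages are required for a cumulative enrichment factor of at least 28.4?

780

With α = √(352.04/349.03) per stage, ln α = ½ ln(1.00862) = 0.004293.
Need α^N ≥ 28.4 ⇒ N ≥ ln(28.4) / ln α = 3.346 / 0.004293 = 779.41.
So at least 780 stages are needed.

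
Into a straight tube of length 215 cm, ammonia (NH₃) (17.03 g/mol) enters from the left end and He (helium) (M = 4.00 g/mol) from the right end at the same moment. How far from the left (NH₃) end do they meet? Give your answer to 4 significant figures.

The fronts meet when d_NH₃ + d_He = L with d_NH₃/d_He = √(M_He/M_NH₃) (Graham's law). Here √(M_He/M_NH₃) = √(4.00/17.03) = 0.4846.
With d_NH₃ + d_He = 215 cm, d_He = 215/(1 + 0.4846) = 144.8 cm.
d_NH₃ = 215 − 144.8 = 70.18 cm.

70.18 cm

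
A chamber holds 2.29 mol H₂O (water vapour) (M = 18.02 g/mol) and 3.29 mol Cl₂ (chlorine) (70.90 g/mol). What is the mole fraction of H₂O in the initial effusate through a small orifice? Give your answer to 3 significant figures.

Each component's effusion rate ∝ (its partial pressure)·(1/√M) ∝ n_i/√M_i.
x_H₂O(eff) = (n_H₂O/√M_H₂O) / (n_H₂O/√M_H₂O + n_Cl₂/√M_Cl₂)
= (2.29/√18.02) / (2.29/√18.02 + 3.29/√70.90) = 0.5395/(0.5395 + 0.3907) = 0.580.

0.580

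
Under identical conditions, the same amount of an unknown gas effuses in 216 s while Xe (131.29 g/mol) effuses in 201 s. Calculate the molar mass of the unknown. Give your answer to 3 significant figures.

From Graham's law, t_X/t_Xe = √(M_X/M_Xe).
216/201 = 1.075 = √(M_X/131.29)
M_X = 131.29 × 1.075² = 131.29 × 1.155 = 152 g/mol

152 g/mol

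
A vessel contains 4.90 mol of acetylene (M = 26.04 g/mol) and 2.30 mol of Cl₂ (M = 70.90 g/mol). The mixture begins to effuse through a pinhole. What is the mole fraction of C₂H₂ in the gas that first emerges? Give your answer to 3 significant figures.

0.779

The effusion rate of species i is ∝ p_i/√M_i ∝ n_i/√M_i.
x_C₂H₂(eff) = (n_C₂H₂/√M_C₂H₂) / (n_C₂H₂/√M_C₂H₂ + n_Cl₂/√M_Cl₂)
= (4.90/√26.04) / (4.90/√26.04 + 2.30/√70.90) = 0.9602/(0.9602 + 0.2732) = 0.779.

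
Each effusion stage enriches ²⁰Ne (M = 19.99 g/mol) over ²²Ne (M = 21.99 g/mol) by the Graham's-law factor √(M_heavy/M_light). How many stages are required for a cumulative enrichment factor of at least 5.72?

37

With α = √(21.99/19.99) per stage, ln α = ½ ln(1.10005) = 0.04768.
Need α^N ≥ 5.72 ⇒ N ≥ ln(5.72) / ln α = 1.744 / 0.04768 = 36.58.
Minimum whole number of stages: N = 37.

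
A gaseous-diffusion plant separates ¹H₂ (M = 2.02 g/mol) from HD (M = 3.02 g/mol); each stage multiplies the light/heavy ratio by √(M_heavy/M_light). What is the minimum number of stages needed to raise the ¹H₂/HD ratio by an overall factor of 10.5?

With α = √(3.02/2.02) per stage, ln α = ½ ln(1.49505) = 0.2011.
Need α^N ≥ 10.5 ⇒ N ≥ ln(10.5) / ln α = 2.351 / 0.2011 = 11.69.
Minimum whole number of stages: N = 12.

12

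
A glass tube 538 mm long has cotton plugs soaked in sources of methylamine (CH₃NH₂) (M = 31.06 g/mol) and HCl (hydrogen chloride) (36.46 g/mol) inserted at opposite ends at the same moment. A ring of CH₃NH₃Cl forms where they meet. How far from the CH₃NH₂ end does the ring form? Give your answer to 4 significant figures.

279.8 mm

Distances travelled in equal time are proportional to diffusion rates, so d_CH₃NH₂/d_HCl = √(M_HCl/M_CH₃NH₂) = √(36.46/31.06) = 1.083.
With d_CH₃NH₂ + d_HCl = 538 mm, d_HCl = 538/(1 + 1.083) = 258.2 mm.
d_CH₃NH₂ = 538 − 258.2 = 279.8 mm.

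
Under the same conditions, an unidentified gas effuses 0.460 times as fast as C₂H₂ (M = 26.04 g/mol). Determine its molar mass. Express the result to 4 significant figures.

Graham's law gives rate_X/rate_C₂H₂ = √(M_C₂H₂/M_X).
0.460 = √(26.04/M_X)
M_X = 26.04 / 0.460² = 26.04 / 0.2116 = 123.1 g/mol

123.1 g/mol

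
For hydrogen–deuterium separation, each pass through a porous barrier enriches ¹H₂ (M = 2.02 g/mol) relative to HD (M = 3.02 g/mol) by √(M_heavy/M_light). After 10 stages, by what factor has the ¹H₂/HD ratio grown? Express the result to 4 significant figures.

7.469

Each stage multiplies the ratio by α = √(3.02/2.02), so after 10 stages the overall factor is α^10 = (3.02/2.02)^(10/2).
= 1.49505^5 = 7.469.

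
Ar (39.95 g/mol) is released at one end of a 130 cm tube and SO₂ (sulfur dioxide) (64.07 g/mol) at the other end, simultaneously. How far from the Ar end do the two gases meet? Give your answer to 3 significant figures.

In equal time, each gas travels a distance ∝ its rate ∝ 1/√M, so d_Ar/d_SO₂ = √(M_SO₂/M_Ar) = √(64.07/39.95) = 1.266.
With d_Ar + d_SO₂ = 130 cm, d_SO₂ = 130/(1 + 1.266) = 57.36 cm.
d_Ar = 130 − 57.36 = 72.6 cm.

72.6 cm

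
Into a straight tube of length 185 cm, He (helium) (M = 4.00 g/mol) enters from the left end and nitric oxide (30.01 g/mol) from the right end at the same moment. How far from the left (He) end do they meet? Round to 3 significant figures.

136 cm

The fronts meet when d_He + d_NO = L with d_He/d_NO = √(M_NO/M_He) (Graham's law). Here √(M_NO/M_He) = √(30.01/4.00) = 2.739.
With d_He + d_NO = 185 cm, d_NO = 185/(1 + 2.739) = 49.48 cm.
d_He = 185 − 49.48 = 136 cm.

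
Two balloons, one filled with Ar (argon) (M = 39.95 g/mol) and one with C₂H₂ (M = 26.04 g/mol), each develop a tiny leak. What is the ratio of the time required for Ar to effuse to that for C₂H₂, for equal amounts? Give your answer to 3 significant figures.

1.24

Since effusion rate ∝ 1/√M, t_Ar/t_C₂H₂ = √(M_Ar/M_C₂H₂) = √(39.95/26.04) = √1.534 = 1.24.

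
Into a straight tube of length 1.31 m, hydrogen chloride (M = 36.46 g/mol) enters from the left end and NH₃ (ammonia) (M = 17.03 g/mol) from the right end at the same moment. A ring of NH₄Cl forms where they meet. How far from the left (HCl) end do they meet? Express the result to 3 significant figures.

0.532 m

In equal time, each gas travels a distance ∝ its rate ∝ 1/√M, so d_HCl/d_NH₃ = √(M_NH₃/M_HCl) = √(17.03/36.46) = 0.6834.
With d_HCl + d_NH₃ = 1.31 m, d_NH₃ = 1.31/(1 + 0.6834) = 0.7782 m.
d_HCl = 1.31 − 0.7782 = 0.532 m.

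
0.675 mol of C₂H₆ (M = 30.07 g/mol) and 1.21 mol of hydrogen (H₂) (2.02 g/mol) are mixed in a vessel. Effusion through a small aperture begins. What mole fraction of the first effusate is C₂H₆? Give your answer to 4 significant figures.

Effusion rate of each component ∝ n_i/√M_i (partial pressure × 1/√M).
x_C₂H₆(eff) = (n_C₂H₆/√M_C₂H₆) / (n_C₂H₆/√M_C₂H₆ + n_H₂/√M_H₂)
= (0.675/√30.07) / (0.675/√30.07 + 1.21/√2.02) = 0.1231/(0.1231 + 0.8514) = 0.1263.

0.1263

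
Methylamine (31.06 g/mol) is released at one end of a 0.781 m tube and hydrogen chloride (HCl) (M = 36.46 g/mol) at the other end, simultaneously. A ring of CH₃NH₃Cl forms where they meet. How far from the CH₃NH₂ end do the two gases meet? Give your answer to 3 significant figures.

Graham's law gives d_CH₃NH₂/d_HCl = rate_CH₃NH₂/rate_HCl = √(M_HCl/M_CH₃NH₂) = √(36.46/31.06) = 1.083.
With d_CH₃NH₂ + d_HCl = 0.781 m, d_HCl = 0.781/(1 + 1.083) = 0.3749 m.
d_CH₃NH₂ = 0.781 − 0.3749 = 0.406 m.

0.406 m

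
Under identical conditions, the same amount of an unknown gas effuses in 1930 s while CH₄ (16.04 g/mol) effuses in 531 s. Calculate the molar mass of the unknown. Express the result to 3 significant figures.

212 g/mol

Since effusion rate ∝ 1/√M, t_X/t_CH₄ = √(M_X/M_CH₄).
1930/531 = 3.635 = √(M_X/16.04)
M_X = 16.04 × 3.635² = 16.04 × 13.21 = 212 g/mol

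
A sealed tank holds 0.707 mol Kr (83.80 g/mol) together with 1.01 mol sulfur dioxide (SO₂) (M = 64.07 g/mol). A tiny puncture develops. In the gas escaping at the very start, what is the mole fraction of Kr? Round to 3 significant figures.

0.380

Each component's effusion rate ∝ (its partial pressure)·(1/√M) ∝ n_i/√M_i.
x_Kr(eff) = (n_Kr/√M_Kr) / (n_Kr/√M_Kr + n_SO₂/√M_SO₂)
= (0.707/√83.80) / (0.707/√83.80 + 1.01/√64.07) = 0.07723/(0.07723 + 0.1262) = 0.380.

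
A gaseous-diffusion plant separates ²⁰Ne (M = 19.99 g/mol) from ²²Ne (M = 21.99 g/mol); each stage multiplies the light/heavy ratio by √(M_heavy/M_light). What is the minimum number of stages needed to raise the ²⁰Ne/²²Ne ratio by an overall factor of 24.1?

67

Per stage α = (21.99/19.99)^(1/2) = 1.10005^0.5, giving ln α = 0.04768.
Need α^N ≥ 24.1 ⇒ N ≥ ln(24.1) / ln α = 3.182 / 0.04768 = 66.74.
Rounding up, N = 67 stages.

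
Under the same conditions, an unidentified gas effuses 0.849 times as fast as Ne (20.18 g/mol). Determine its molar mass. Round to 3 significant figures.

28.0 g/mol

Graham's law gives rate_X/rate_Ne = √(M_Ne/M_X).
0.849 = √(20.18/M_X)
M_X = 20.18 / 0.849² = 20.18 / 0.7208 = 28.0 g/mol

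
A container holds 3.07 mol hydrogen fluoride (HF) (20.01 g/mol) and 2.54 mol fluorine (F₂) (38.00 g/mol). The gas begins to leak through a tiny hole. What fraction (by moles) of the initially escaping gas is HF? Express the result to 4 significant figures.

0.6249

The effusion rate of species i is ∝ p_i/√M_i ∝ n_i/√M_i.
Mole fraction of HF in the effusate = (n_HF/√M_HF) / (n_HF/√M_HF + n_F₂/√M_F₂)
= (3.07/√20.01) / (3.07/√20.01 + 2.54/√38.00) = 0.6863/(0.6863 + 0.4120) = 0.6249.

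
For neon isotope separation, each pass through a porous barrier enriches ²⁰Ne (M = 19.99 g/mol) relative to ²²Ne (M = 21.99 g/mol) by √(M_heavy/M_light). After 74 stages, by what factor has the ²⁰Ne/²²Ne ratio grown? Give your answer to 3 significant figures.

Overall factor = α^74 with α = √(21.99/19.99), i.e. (21.99/19.99)^(74/2).
= 1.10005^37 = 34.1.

34.1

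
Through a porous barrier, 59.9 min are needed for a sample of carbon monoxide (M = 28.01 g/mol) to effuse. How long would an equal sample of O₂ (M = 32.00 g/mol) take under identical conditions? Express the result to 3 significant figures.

64.0 min

Using Graham's law: t_O₂/t_CO = √(M_O₂/M_CO) = √(32.00/28.01) = √1.142 = 1.069.
So the time for O₂ is 59.9 × 1.069 = 64.0 min.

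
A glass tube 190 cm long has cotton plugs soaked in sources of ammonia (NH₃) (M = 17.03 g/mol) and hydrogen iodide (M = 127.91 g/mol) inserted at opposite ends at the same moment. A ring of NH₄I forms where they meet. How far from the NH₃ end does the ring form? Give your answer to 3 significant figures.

Distances travelled in equal time are proportional to diffusion rates, so d_NH₃/d_HI = √(M_HI/M_NH₃) = √(127.91/17.03) = 2.741.
With d_NH₃ + d_HI = 190 cm, d_HI = 190/(1 + 2.741) = 50.79 cm.
d_NH₃ = 190 − 50.79 = 139 cm.

139 cm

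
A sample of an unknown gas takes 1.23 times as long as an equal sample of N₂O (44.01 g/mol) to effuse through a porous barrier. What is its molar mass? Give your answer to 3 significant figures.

66.6 g/mol

Since effusion rate ∝ 1/√M, t_X/t_N₂O = √(M_X/M_N₂O).
1.23 = √(M_X/44.01)
M_X = 44.01 × 1.23² = 44.01 × 1.513 = 66.6 g/mol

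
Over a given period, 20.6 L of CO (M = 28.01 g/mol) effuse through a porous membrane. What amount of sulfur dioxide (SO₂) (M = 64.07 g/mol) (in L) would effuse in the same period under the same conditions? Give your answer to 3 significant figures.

13.6 L

By Graham's law, rate_SO₂/rate_CO = √(M_CO/M_SO₂) = √(28.01/64.07) = √0.4372 = 0.6612.
So the volume for SO₂ is 20.6 × 0.6612 = 13.6 L.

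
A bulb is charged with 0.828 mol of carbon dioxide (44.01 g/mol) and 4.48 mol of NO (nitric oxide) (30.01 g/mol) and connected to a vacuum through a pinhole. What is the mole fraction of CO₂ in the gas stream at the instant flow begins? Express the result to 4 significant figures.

The effusion rate of species i is ∝ p_i/√M_i ∝ n_i/√M_i.
x_CO₂(eff) = (n_CO₂/√M_CO₂) / (n_CO₂/√M_CO₂ + n_NO/√M_NO)
= (0.828/√44.01) / (0.828/√44.01 + 4.48/√30.01) = 0.1248/(0.1248 + 0.8178) = 0.1324.

0.1324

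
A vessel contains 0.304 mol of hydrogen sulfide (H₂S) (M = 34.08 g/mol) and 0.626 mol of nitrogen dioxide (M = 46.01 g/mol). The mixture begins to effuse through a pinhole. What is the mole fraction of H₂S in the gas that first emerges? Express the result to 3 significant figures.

The effusion rate of species i is ∝ p_i/√M_i ∝ n_i/√M_i.
So x_H₂S in the escaping gas = (n_H₂S/√M_H₂S) / Σ(n_i/√M_i)
= (0.304/√34.08) / (0.304/√34.08 + 0.626/√46.01) = 0.05207/(0.05207 + 0.09229) = 0.361.

0.361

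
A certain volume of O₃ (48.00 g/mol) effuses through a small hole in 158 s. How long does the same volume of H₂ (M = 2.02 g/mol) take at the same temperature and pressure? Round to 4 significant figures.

32.41 s

Graham's law gives t_H₂/t_O₃ = √(M_H₂/M_O₃) = √(2.02/48.00) = √0.04208 = 0.2051.
So the time for H₂ is 158 × 0.2051 = 32.41 s.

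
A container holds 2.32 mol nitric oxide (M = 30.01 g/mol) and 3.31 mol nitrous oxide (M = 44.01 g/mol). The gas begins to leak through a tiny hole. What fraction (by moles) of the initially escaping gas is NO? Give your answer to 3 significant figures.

0.459

Each component's effusion rate ∝ (its partial pressure)·(1/√M) ∝ n_i/√M_i.
x_NO(eff) = (n_NO/√M_NO) / (n_NO/√M_NO + n_N₂O/√M_N₂O)
= (2.32/√30.01) / (2.32/√30.01 + 3.31/√44.01) = 0.4235/(0.4235 + 0.4989) = 0.459.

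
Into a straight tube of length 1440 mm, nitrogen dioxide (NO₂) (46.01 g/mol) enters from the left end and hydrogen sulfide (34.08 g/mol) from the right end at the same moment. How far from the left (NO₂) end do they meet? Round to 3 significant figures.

666 mm

The fronts meet when d_NO₂ + d_H₂S = L with d_NO₂/d_H₂S = √(M_H₂S/M_NO₂) (Graham's law). Here √(M_H₂S/M_NO₂) = √(34.08/46.01) = 0.8606.
With d_NO₂ + d_H₂S = 1440 mm, d_H₂S = 1440/(1 + 0.8606) = 773.9 mm.
d_NO₂ = 1440 − 773.9 = 666 mm.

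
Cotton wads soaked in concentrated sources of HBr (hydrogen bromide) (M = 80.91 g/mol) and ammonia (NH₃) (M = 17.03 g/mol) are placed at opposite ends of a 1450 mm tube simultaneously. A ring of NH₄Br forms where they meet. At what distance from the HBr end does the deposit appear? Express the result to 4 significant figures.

456.0 mm

Distances travelled in equal time are proportional to diffusion rates, so d_HBr/d_NH₃ = √(M_NH₃/M_HBr) = √(17.03/80.91) = 0.4588.
With d_HBr + d_NH₃ = 1450 mm, d_NH₃ = 1450/(1 + 0.4588) = 994.0 mm.
d_HBr = 1450 − 994.0 = 456.0 mm.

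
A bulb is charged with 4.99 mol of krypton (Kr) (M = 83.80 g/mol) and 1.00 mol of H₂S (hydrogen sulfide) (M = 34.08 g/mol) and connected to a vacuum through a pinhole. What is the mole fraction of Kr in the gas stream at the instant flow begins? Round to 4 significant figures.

0.7609

Rate_i ∝ x_i/√M_i (Graham's law weighted by mole fraction), so the effusate composition follows n_i/√M_i.
x_Kr(eff) = (n_Kr/√M_Kr) / (n_Kr/√M_Kr + n_H₂S/√M_H₂S)
= (4.99/√83.80) / (4.99/√83.80 + 1.00/√34.08) = 0.5451/(0.5451 + 0.1713) = 0.7609.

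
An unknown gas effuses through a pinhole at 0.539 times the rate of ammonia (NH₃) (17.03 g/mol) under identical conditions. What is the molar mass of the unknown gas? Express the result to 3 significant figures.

58.6 g/mol

Using Graham's law: rate_X/rate_NH₃ = √(M_NH₃/M_X).
0.539 = √(17.03/M_X)
M_X = 17.03 / 0.539² = 17.03 / 0.2905 = 58.6 g/mol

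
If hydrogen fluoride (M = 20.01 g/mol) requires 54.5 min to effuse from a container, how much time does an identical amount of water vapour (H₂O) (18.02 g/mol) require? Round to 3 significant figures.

51.7 min

From Graham's law, t_H₂O/t_HF = √(M_H₂O/M_HF) = √(18.02/20.01) = √0.9005 = 0.9490.
So the time for H₂O is 54.5 × 0.9490 = 51.7 min.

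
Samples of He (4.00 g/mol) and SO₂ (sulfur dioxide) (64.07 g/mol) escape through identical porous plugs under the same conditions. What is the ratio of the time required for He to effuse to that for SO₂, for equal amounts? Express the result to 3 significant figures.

0.250

From Graham's law, t_He/t_SO₂ = √(M_He/M_SO₂) = √(4.00/64.07) = √0.06243 = 0.250.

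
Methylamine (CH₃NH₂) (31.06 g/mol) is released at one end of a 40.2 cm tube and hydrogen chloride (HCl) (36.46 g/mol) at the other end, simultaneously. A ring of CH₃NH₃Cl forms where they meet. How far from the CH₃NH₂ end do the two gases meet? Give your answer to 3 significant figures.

20.9 cm

In equal time, each gas travels a distance ∝ its rate ∝ 1/√M, so d_CH₃NH₂/d_HCl = √(M_HCl/M_CH₃NH₂) = √(36.46/31.06) = 1.083.
With d_CH₃NH₂ + d_HCl = 40.2 cm, d_HCl = 40.2/(1 + 1.083) = 19.29 cm.
d_CH₃NH₂ = 40.2 − 19.29 = 20.9 cm.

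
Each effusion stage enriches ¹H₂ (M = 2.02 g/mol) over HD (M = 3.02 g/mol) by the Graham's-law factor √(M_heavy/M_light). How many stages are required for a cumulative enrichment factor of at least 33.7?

18

Single-stage factor α = √(3.02/2.02), so ln α = ½ ln(1.49505) = 0.2011.
Need α^N ≥ 33.7 ⇒ N ≥ ln(33.7) / ln α = 3.517 / 0.2011 = 17.49.
Rounding up, N = 18 stages.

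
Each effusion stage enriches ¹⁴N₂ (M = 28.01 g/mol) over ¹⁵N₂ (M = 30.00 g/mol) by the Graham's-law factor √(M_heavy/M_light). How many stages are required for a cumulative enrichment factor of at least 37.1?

With α = √(30.00/28.01) per stage, ln α = ½ ln(1.07105) = 0.03432.
Need α^N ≥ 37.1 ⇒ N ≥ ln(37.1) / ln α = 3.614 / 0.03432 = 105.30.
So at least 106 stages are needed.

106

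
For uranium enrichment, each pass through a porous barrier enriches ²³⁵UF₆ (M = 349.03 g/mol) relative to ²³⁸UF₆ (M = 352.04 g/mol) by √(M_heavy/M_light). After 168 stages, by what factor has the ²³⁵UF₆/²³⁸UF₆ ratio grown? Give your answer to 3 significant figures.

2.06

Each stage multiplies the ratio by α = √(352.04/349.03), so after 168 stages the overall factor is α^168 = (352.04/349.03)^(168/2).
= 1.00862^84 = 2.06.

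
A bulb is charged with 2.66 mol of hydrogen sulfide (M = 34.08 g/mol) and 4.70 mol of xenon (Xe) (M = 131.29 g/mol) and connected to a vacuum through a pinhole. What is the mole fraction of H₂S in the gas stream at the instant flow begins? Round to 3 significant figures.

0.526

Rate_i ∝ x_i/√M_i (Graham's law weighted by mole fraction), so the effusate composition follows n_i/√M_i.
Mole fraction of H₂S in the effusate = (n_H₂S/√M_H₂S) / (n_H₂S/√M_H₂S + n_Xe/√M_Xe)
= (2.66/√34.08) / (2.66/√34.08 + 4.70/√131.29) = 0.4557/(0.4557 + 0.4102) = 0.526.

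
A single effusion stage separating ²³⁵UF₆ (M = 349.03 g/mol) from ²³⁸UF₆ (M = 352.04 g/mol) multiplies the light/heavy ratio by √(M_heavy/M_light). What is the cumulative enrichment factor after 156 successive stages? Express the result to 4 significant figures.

Each stage multiplies the ratio by α = √(352.04/349.03), so after 156 stages the overall factor is α^156 = (352.04/349.03)^(156/2).
= 1.00862^78 = 1.954.

1.954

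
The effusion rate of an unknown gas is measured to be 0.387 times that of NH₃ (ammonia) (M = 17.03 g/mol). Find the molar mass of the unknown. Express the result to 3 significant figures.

Since effusion rate ∝ 1/√M, rate_X/rate_NH₃ = √(M_NH₃/M_X).
0.387 = √(17.03/M_X)
M_X = 17.03 / 0.387² = 17.03 / 0.1498 = 114 g/mol

114 g/mol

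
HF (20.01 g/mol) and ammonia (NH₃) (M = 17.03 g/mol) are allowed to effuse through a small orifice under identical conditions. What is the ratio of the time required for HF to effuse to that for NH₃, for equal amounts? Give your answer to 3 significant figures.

Since effusion rate ∝ 1/√M, t_HF/t_NH₃ = √(M_HF/M_NH₃) = √(20.01/17.03) = √1.175 = 1.08.

1.08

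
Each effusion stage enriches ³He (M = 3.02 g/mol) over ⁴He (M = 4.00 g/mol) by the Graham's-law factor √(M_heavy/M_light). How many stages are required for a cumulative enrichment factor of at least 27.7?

Single-stage factor α = √(4.00/3.02), so ln α = ½ ln(1.32450) = 0.1405.
Need α^N ≥ 27.7 ⇒ N ≥ ln(27.7) / ln α = 3.321 / 0.1405 = 23.64.
Rounding up, N = 24 stages.

24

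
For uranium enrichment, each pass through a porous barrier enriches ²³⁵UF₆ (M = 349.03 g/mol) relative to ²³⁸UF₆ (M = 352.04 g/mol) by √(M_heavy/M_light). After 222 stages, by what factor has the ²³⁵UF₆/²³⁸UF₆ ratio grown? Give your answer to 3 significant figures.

2.59

Each stage multiplies the ratio by α = √(352.04/349.03), so after 222 stages the overall factor is α^222 = (352.04/349.03)^(222/2).
= 1.00862^111 = 2.59.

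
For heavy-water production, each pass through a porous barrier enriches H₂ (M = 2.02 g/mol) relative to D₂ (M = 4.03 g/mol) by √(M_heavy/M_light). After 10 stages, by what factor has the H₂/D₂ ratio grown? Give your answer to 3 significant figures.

Overall factor = α^10 with α = √(4.03/2.02), i.e. (4.03/2.02)^(10/2).
= 1.99505^5 = 31.6.

31.6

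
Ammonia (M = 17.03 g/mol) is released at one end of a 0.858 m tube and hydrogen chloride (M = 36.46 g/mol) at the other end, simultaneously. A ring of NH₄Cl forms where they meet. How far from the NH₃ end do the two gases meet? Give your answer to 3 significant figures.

Distances travelled in equal time are proportional to diffusion rates, so d_NH₃/d_HCl = √(M_HCl/M_NH₃) = √(36.46/17.03) = 1.463.
With d_NH₃ + d_HCl = 0.858 m, d_HCl = 0.858/(1 + 1.463) = 0.3483 m.
d_NH₃ = 0.858 − 0.3483 = 0.510 m.

0.510 m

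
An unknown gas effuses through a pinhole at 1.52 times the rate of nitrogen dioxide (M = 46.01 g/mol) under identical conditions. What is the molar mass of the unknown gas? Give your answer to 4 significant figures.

19.91 g/mol

By Graham's law, rate_X/rate_NO₂ = √(M_NO₂/M_X).
1.52 = √(46.01/M_X)
M_X = 46.01 / 1.52² = 46.01 / 2.310 = 19.91 g/mol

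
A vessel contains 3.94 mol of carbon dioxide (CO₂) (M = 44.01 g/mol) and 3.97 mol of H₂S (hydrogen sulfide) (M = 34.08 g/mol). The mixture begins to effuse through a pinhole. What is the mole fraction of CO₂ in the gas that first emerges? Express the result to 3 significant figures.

Each component's effusion rate ∝ (its partial pressure)·(1/√M) ∝ n_i/√M_i.
So x_CO₂ in the escaping gas = (n_CO₂/√M_CO₂) / Σ(n_i/√M_i)
= (3.94/√44.01) / (3.94/√44.01 + 3.97/√34.08) = 0.5939/(0.5939 + 0.6800) = 0.466.

0.466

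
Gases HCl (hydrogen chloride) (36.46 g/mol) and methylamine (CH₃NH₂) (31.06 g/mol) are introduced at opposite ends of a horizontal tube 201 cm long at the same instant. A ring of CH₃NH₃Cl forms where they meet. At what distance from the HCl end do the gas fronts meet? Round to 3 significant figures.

Graham's law gives d_HCl/d_CH₃NH₂ = rate_HCl/rate_CH₃NH₂ = √(M_CH₃NH₂/M_HCl) = √(31.06/36.46) = 0.9230.
With d_HCl + d_CH₃NH₂ = 201 cm, d_CH₃NH₂ = 201/(1 + 0.9230) = 104.5 cm.
d_HCl = 201 − 104.5 = 96.5 cm.

96.5 cm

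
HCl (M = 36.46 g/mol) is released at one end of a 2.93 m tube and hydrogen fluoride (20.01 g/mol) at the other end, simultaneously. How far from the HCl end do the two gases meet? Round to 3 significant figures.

In equal time, each gas travels a distance ∝ its rate ∝ 1/√M, so d_HCl/d_HF = √(M_HF/M_HCl) = √(20.01/36.46) = 0.7408.
With d_HCl + d_HF = 2.93 m, d_HF = 2.93/(1 + 0.7408) = 1.683 m.
d_HCl = 2.93 − 1.683 = 1.25 m.

1.25 m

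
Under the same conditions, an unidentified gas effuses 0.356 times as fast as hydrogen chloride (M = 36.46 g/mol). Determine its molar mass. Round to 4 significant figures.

287.7 g/mol

Since effusion rate ∝ 1/√M, rate_X/rate_HCl = √(M_HCl/M_X).
0.356 = √(36.46/M_X)
M_X = 36.46 / 0.356² = 36.46 / 0.1267 = 287.7 g/mol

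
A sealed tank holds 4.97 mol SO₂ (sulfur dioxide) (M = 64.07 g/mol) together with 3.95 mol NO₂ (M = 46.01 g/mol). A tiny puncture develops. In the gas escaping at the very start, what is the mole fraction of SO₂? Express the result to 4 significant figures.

Each component's effusion rate ∝ (its partial pressure)·(1/√M) ∝ n_i/√M_i.
So x_SO₂ in the escaping gas = (n_SO₂/√M_SO₂) / Σ(n_i/√M_i)
= (4.97/√64.07) / (4.97/√64.07 + 3.95/√46.01) = 0.6209/(0.6209 + 0.5823) = 0.5160.

0.5160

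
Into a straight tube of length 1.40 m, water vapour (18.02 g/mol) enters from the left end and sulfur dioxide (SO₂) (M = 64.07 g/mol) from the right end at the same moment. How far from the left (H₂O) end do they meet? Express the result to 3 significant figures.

Distances travelled in equal time are proportional to diffusion rates, so d_H₂O/d_SO₂ = √(M_SO₂/M_H₂O) = √(64.07/18.02) = 1.886.
With d_H₂O + d_SO₂ = 1.40 m, d_SO₂ = 1.40/(1 + 1.886) = 0.4852 m.
d_H₂O = 1.40 − 0.4852 = 0.915 m.

0.915 m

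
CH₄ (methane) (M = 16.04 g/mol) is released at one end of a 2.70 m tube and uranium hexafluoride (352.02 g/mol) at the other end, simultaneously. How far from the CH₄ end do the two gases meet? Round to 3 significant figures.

2.23 m

Distances travelled in equal time are proportional to diffusion rates, so d_CH₄/d_UF₆ = √(M_UF₆/M_CH₄) = √(352.02/16.04) = 4.685.
With d_CH₄ + d_UF₆ = 2.70 m, d_UF₆ = 2.70/(1 + 4.685) = 0.4750 m.
d_CH₄ = 2.70 − 0.4750 = 2.23 m.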